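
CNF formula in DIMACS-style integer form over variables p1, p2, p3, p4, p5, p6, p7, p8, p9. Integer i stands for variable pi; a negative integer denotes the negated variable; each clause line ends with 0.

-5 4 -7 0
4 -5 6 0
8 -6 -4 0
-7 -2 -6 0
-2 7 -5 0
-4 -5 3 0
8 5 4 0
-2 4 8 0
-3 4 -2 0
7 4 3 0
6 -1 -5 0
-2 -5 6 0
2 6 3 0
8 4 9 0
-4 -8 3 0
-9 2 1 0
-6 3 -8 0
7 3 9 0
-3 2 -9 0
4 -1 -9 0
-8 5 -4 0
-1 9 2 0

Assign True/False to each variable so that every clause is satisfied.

p1=F, p2=F, p3=T, p4=T, p5=T, p6=F, p7=F, p8=F, p9=F

Try p1 = False.
Try p2 = False.
  then p9 is forced to False.
For the remaining variables, p3 = True, p4 = True, p5 = True, p6 = False, p7 = False, p8 = False works.
Check each clause:
  1. (¬p5 ∨ ¬p7 ∨ p4) — ¬p7 is true.
  2. (p4 ∨ p6 ∨ ¬p5) — p4 is true.
  3. (p8 ∨ ¬p4 ∨ ¬p6) — ¬p6 is true.
  4. (¬p7 ∨ ¬p2 ∨ ¬p6) — ¬p7 is true.
  5. (¬p5 ∨ ¬p2 ∨ p7) — ¬p2 is true.
  6. (¬p4 ∨ ¬p5 ∨ p3) — p3 is true.
  7. (p4 ∨ p5 ∨ p8) — p4 is true.
  8. (p4 ∨ p8 ∨ ¬p2) — p4 is true.
  9. (p4 ∨ ¬p2 ∨ ¬p3) — p4 is true.
  10. (p3 ∨ p4 ∨ p7) — p3 is true.
  11. (¬p5 ∨ ¬p1 ∨ p6) — ¬p1 is true.
  12. (p6 ∨ ¬p5 ∨ ¬p2) — ¬p2 is true.
  13. (p3 ∨ p2 ∨ p6) — p3 is true.
  14. (p4 ∨ p9 ∨ p8) — p4 is true.
  15. (¬p4 ∨ ¬p8 ∨ p3) — ¬p8 is true.
  16. (¬p9 ∨ p1 ∨ p2) — ¬p9 is true.
  17. (p3 ∨ ¬p6 ∨ ¬p8) — ¬p8 is true.
  18. (p7 ∨ p3 ∨ p9) — p3 is true.
  19. (¬p9 ∨ p2 ∨ ¬p3) — ¬p9 is true.
  20. (¬p9 ∨ p4 ∨ ¬p1) — p4 is true.
  21. (p5 ∨ ¬p8 ∨ ¬p4) — ¬p8 is true.
  22. (p9 ∨ p2 ∨ ¬p1) — ¬p1 is true.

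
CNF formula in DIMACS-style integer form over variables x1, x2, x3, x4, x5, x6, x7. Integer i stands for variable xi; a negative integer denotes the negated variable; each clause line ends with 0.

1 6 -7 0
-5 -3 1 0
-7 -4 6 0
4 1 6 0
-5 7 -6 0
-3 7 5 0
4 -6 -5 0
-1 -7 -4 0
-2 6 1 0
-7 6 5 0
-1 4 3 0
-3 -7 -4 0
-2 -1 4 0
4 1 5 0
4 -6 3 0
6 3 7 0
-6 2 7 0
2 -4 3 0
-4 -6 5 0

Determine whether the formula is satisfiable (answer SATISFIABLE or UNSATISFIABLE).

Set x1 = True and propagate.
Set x2 = False and propagate.
For the remaining variables, x3 = True, x4 = True, x5 = True, x6 = False, x7 = False works.
So x1 = T  x2 = F  x3 = T  x4 = T  x5 = T  x6 = F  x7 = F is a satisfying assignment.

SATISFIABLE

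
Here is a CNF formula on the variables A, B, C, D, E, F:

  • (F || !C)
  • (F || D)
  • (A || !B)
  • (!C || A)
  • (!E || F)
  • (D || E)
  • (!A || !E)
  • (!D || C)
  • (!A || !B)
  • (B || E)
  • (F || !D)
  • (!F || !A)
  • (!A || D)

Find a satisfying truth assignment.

A=0  B=0  C=0  D=0  E=1  F=1

Check each clause:
  1. (!C || F) — !C is true.
  2. (D || F) — F is true.
  3. (A || !B) — !B is true.
  4. (A || !C) — !C is true.
  5. (!E || F) — F is true.
  6. (D || E) — E is true.
  7. (!E || !A) — !A is true.
  8. (!D || C) — !D is true.
  9. (!B || !A) — !A is true.
  10. (E || B) — E is true.
  11. (F || !D) — !D is true.
  12. (!F || !A) — !A is true.
  13. (!A || D) — !A is true.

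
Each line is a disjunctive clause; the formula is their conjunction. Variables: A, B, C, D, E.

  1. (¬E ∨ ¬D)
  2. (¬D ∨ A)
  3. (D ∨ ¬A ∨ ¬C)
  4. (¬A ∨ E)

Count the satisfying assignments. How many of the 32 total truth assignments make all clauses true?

10

Case analysis on A and D:
  A=1, D=1: a clause becomes empty — 0.
  A=1, D=0: remaining (B,C,E) ∈ {(0,0,1); (1,0,1)} — 2.
  A=0, D=1: a clause becomes empty — 0.
  A=0, D=0: B, C, E free → 2^3 = 8.
Total: 0 + 2 + 0 + 8 = 10.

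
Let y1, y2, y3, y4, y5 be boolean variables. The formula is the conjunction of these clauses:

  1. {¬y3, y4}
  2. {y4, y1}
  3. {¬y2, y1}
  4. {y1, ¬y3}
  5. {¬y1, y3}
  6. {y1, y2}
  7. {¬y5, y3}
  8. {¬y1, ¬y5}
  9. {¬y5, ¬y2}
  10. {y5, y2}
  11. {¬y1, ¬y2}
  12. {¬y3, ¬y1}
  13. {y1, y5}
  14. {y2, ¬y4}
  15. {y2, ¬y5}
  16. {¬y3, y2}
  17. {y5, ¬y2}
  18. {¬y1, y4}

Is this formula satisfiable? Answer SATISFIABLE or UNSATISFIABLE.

UNSATISFIABLE

y1 = True:
  propagation gives y3=True; an empty clause results — contradiction.
y1 = False:
  propagation gives y4=True, y2=False; an empty clause results — contradiction.
Every branch closes, so no satisfying assignment exists.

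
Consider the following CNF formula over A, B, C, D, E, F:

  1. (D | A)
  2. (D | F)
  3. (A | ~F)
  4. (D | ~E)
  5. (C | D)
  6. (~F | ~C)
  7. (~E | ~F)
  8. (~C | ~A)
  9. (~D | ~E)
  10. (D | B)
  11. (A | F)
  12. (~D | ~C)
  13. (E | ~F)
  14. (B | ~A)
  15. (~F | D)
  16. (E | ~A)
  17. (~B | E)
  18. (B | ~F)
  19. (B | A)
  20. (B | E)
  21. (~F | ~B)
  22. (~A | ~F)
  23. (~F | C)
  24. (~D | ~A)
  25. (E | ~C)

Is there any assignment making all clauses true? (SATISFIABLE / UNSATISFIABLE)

F = True:
  propagation gives A=True; an empty clause results — contradiction.
F = False:
  propagation gives D=True, E=False, A=True; an empty clause results — contradiction.
Every branch closes, so no satisfying assignment exists.

UNSATISFIABLE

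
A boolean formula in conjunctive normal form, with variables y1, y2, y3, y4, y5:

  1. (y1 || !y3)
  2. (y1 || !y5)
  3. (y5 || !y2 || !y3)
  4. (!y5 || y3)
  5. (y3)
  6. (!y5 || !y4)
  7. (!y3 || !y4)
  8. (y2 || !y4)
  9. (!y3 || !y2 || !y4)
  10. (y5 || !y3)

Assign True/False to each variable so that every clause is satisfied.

y1 = True, y2 = False, y3 = True, y4 = False, y5 = True

Check each clause:
  1. (y1 || !y3) — y1 is true.
  2. (y1 || !y5) — y1 is true.
  3. (!y3 || !y2 || y5) — y5 is true.
  4. (y3 || !y5) — y3 is true.
  5. (y3) — y3 is true.
  6. (!y4 || !y5) — !y4 is true.
  7. (!y4 || !y3) — !y4 is true.
  8. (y2 || !y4) — !y4 is true.
  9. (!y4 || !y2 || !y3) — !y4 is true.
  10. (y5 || !y3) — y5 is true.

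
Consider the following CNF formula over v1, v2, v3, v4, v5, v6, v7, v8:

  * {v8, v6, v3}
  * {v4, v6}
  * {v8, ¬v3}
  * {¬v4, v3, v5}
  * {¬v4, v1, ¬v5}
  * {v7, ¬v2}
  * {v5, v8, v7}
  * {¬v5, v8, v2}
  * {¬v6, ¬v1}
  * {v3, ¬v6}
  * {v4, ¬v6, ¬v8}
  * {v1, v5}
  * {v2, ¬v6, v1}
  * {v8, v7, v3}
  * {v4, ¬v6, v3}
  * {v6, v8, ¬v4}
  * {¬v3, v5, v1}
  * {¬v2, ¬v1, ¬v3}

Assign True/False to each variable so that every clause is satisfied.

v1=T, v2=F, v3=T, v4=T, v5=F, v6=F, v7=F, v8=T

Check each clause:
  1. {v8, v6, v3} — v8 is true.
  2. {v4, v6} — v4 is true.
  3. {¬v3, v8} — v8 is true.
  4. {¬v4, v3, v5} — v3 is true.
  5. {¬v4, v1, ¬v5} — v1 is true.
  6. {¬v2, v7} — ¬v2 is true.
  7. {v8, v5, v7} — v8 is true.
  8. {v8, v2, ¬v5} — v8 is true.
  9. {¬v6, ¬v1} — ¬v6 is true.
  10. {¬v6, v3} — ¬v6 is true.
  11. {v4, ¬v6, ¬v8} — ¬v6 is true.
  12. {v5, v1} — v1 is true.
  13. {¬v6, v2, v1} — v1 is true.
  14. {v8, v7, v3} — v8 is true.
  15. {¬v6, v3, v4} — ¬v6 is true.
  16. {v6, v8, ¬v4} — v8 is true.
  17. {v1, ¬v3, v5} — v1 is true.
  18. {¬v1, ¬v3, ¬v2} — ¬v2 is true.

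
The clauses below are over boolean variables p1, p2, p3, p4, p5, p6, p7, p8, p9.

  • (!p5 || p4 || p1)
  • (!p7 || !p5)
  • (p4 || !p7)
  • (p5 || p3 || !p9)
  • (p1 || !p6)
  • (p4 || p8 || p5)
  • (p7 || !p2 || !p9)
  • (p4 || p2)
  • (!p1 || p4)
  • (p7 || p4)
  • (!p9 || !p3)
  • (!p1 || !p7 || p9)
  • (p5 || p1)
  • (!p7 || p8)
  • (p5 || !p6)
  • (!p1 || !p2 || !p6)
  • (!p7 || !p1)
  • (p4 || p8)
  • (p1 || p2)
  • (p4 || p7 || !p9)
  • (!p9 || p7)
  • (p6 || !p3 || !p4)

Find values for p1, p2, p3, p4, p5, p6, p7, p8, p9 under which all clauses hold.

p1=T  p2=F  p3=F  p4=T  p5=T  p6=T  p7=F  p8=F  p9=F

Check each clause:
  1. (p4 || !p5 || p1) — p1 is true.
  2. (!p7 || !p5) — !p7 is true.
  3. (p4 || !p7) — !p7 is true.
  4. (!p9 || p3 || p5) — p5 is true.
  5. (!p6 || p1) — p1 is true.
  6. (p8 || p5 || p4) — p4 is true.
  7. (!p2 || !p9 || p7) — !p9 is true.
  8. (p2 || p4) — p4 is true.
  9. (!p1 || p4) — p4 is true.
  10. (p4 || p7) — p4 is true.
  11. (!p3 || !p9) — !p3 is true.
  12. (!p1 || !p7 || p9) — !p7 is true.
  13. (p1 || p5) — p1 is true.
  14. (!p7 || p8) — !p7 is true.
  15. (p5 || !p6) — p5 is true.
  16. (!p6 || !p1 || !p2) — !p2 is true.
  17. (!p7 || !p1) — !p7 is true.
  18. (p4 || p8) — p4 is true.
  19. (p1 || p2) — p1 is true.
  20. (!p9 || p7 || p4) — p4 is true.
  21. (!p9 || p7) — !p9 is true.
  22. (!p4 || p6 || !p3) — !p3 is true.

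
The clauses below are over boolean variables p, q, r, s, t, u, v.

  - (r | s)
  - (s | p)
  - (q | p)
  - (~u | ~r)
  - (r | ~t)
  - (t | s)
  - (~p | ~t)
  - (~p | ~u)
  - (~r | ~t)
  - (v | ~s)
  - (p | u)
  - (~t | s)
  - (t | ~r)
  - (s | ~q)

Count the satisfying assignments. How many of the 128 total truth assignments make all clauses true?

Satisfying assignments:
  p=0 q=1 r=0 s=1 t=0 u=1 v=1
  p=1 q=0 r=0 s=1 t=0 u=0 v=1
  p=1 q=1 r=0 s=1 t=0 u=0 v=1
Count: 3.

3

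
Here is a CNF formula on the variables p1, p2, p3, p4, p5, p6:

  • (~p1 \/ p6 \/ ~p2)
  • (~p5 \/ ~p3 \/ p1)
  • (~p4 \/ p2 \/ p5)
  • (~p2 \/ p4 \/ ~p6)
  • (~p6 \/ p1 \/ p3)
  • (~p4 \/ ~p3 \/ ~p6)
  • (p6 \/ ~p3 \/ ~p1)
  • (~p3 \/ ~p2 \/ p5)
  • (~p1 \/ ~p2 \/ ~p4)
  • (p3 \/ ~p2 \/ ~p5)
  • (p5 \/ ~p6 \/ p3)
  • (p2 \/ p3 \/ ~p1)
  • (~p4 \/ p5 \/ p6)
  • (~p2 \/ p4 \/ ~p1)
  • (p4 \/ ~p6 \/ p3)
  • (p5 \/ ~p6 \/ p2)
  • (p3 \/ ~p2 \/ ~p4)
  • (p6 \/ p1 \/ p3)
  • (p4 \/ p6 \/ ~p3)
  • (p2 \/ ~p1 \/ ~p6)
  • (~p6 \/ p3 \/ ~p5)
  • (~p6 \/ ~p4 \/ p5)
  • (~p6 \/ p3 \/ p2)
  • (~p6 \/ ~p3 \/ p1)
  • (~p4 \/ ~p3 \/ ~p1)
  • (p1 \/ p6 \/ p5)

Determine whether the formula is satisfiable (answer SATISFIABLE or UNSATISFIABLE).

p6 = True:
  p3 = True:
    propagation gives p4=False, p2=False, p5=True, p1=True; an empty clause results — contradiction.
  p3 = False:
    propagation gives p1=True, p5=True; an empty clause results — contradiction.
p6 = False:
  p1 = True:
    propagation gives p2=False, p3=False; an empty clause results — contradiction.
  p1 = False:
    propagation gives p3=True, p5=False; an empty clause results — contradiction.
Every branch closes, so no satisfying assignment exists.

UNSATISFIABLE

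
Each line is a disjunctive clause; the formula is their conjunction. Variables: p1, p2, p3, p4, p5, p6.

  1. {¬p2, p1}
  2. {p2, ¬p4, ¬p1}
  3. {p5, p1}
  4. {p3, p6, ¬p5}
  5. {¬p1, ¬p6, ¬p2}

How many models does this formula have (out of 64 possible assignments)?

19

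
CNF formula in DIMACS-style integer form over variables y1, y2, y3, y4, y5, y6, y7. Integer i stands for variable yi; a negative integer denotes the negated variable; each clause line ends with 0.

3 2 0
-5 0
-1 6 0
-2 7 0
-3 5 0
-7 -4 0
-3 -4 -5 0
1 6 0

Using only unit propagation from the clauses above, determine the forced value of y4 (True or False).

False

(~y5) is a unit clause: y5 = False.
From (~y3 | y5) and y5 = False: y3 = False.
(y2 | y3): since y3 = False, the clause reduces to (y2). y2 = True.
(y7 | ~y2) with y2 = True leaves only y7, so y7 = True.
From (~y7 | ~y4) and y7 = True: y4 = False.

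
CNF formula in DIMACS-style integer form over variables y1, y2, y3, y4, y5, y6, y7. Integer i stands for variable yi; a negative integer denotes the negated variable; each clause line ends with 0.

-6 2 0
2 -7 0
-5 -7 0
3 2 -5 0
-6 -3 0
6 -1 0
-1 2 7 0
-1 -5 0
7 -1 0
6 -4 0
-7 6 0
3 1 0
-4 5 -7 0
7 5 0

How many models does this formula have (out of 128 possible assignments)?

3

Satisfying assignments:
  y1=0 y2=0 y3=1 y4=0 y5=1 y6=0 y7=0
  y1=0 y2=1 y3=1 y4=0 y5=1 y6=0 y7=0
  y1=1 y2=1 y3=0 y4=0 y5=0 y6=1 y7=1
That's 3 in total.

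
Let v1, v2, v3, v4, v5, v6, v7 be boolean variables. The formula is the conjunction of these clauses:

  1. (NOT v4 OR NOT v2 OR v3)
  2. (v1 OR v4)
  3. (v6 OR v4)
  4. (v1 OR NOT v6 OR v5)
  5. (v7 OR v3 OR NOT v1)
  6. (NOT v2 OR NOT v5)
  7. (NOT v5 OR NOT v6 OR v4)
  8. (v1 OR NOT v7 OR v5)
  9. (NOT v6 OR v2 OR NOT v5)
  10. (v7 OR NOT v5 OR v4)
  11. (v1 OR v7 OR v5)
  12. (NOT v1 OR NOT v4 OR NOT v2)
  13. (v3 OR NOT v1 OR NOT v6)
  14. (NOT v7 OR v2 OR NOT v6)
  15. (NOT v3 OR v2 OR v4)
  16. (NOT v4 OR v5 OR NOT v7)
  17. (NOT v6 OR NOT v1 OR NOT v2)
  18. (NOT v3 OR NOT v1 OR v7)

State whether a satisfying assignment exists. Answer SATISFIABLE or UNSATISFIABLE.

Set v1 = False and propagate.
  then v4 is forced to True.
Set v2 = False and propagate.
Set v5 = True and propagate.
  then v6 is forced to False.
v3, v7 are now unconstrained; take v3 = False, v7 = True.
So v1 = False, v2 = False, v3 = False, v4 = True, v5 = True, v6 = False, v7 = True is a satisfying assignment.

SATISFIABLE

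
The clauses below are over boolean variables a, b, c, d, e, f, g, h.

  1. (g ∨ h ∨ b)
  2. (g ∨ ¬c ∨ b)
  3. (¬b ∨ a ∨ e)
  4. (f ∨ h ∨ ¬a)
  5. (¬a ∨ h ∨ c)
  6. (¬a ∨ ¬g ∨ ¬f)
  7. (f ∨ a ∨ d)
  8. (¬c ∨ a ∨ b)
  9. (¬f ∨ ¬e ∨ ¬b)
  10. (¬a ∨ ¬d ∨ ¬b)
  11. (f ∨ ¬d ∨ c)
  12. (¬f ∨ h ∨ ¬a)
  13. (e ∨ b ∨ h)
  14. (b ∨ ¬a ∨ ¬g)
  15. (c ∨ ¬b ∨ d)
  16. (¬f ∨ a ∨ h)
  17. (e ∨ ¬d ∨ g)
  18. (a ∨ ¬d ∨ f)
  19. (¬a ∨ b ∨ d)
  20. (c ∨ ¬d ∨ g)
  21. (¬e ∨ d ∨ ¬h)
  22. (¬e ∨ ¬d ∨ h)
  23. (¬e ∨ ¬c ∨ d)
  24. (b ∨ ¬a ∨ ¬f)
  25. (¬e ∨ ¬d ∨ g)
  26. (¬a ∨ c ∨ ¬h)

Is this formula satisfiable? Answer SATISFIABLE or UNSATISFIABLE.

SATISFIABLE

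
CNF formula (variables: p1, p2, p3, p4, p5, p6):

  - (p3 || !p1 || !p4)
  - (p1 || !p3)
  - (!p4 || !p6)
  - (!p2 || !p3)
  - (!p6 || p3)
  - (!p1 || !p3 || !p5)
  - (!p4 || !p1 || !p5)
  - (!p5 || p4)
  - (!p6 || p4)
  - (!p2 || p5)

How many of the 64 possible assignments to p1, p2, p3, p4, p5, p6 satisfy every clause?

7

Satisfying assignments:
  p1=F p2=F p3=F p4=F p5=F p6=F
  p1=F p2=F p3=F p4=T p5=F p6=F
  p1=F p2=F p3=F p4=T p5=T p6=F
  p1=F p2=T p3=F p4=T p5=T p6=F
  p1=T p2=F p3=F p4=F p5=F p6=F
  p1=T p2=F p3=T p4=F p5=F p6=F
  p1=T p2=F p3=T p4=T p5=F p6=F
Count: 7.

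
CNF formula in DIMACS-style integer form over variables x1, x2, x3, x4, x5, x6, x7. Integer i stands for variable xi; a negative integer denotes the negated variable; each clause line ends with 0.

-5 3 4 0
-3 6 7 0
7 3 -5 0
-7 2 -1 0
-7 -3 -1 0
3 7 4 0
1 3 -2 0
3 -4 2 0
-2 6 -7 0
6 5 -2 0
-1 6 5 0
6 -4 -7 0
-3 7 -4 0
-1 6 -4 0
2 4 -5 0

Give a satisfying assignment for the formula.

x1=0, x2=1, x3=1, x4=0, x5=0, x6=1, x7=1

Check each clause:
  1. (!x5 || x3 || x4) — x3 is true.
  2. (x7 || !x3 || x6) — x6 is true.
  3. (x7 || x3 || !x5) — x3 is true.
  4. (x2 || !x7 || !x1) — x2 is true.
  5. (!x7 || !x3 || !x1) — !x1 is true.
  6. (x7 || x3 || x4) — x3 is true.
  7. (x3 || x1 || !x2) — x3 is true.
  8. (!x4 || x2 || x3) — x2 is true.
  9. (x6 || !x7 || !x2) — x6 is true.
  10. (!x2 || x5 || x6) — x6 is true.
  11. (x5 || x6 || !x1) — x6 is true.
  12. (!x4 || x6 || !x7) — !x4 is true.
  13. (!x4 || x7 || !x3) — !x4 is true.
  14. (x6 || !x4 || !x1) — !x4 is true.
  15. (x4 || !x5 || x2) — x2 is true.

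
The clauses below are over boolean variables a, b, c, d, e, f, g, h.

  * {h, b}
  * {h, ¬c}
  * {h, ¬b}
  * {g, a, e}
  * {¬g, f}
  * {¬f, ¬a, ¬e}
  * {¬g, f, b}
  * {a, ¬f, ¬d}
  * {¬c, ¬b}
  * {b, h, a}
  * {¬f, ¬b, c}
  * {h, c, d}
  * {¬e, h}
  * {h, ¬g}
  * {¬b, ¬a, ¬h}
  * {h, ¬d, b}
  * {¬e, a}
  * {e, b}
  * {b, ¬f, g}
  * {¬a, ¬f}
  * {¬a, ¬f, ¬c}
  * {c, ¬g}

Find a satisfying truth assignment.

a=1, b=0, c=0, d=1, e=1, f=0, g=0, h=1

Try a = True.
  then f is forced to False.
  then g is forced to False.
Try b = False.
  then h is forced to True.
  then e is forced to True.
c, d are now unconstrained; take c = False, d = True.
Every clause has at least one true literal under this assignment.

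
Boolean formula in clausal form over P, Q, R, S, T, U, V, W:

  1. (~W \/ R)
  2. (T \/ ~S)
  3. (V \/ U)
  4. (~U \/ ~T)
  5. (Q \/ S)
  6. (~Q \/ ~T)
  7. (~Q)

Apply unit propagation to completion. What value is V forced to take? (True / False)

(~Q) stands alone — Q = False.
(S \/ Q) with Q = False leaves only S, so S = True.
(T \/ ~S) with S = True leaves only T, so T = True.
(~T \/ ~U): since T = True, the clause reduces to (~U). U = False.
(U \/ V): since U = False, the clause reduces to (V). V = True.

True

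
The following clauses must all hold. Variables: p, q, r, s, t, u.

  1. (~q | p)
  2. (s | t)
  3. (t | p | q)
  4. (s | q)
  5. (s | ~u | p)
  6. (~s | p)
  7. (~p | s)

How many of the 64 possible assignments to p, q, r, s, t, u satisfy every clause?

16

Case analysis on p and s:
  p=1, s=1: q, r, t, u free → 2^4 = 16.
  p=1, s=0: a clause becomes empty — 0.
  p=0, s=1: a clause becomes empty — 0.
  p=0, s=0: a clause becomes empty — 0.
Total: 16 + 0 + 0 + 0 = 16.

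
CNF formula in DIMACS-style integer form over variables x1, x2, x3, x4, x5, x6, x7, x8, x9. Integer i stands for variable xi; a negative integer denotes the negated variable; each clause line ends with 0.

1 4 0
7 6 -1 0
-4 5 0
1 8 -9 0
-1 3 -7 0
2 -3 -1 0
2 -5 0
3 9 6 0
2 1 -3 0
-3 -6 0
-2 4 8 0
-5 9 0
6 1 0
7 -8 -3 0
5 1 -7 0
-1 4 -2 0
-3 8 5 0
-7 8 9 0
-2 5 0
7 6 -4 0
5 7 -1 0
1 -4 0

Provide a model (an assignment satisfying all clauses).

x1=1  x2=1  x3=0  x4=1  x5=1  x6=1  x7=0  x8=1  x9=1

Check each clause:
  1. (x4 \/ x1) — x1 is true.
  2. (~x1 \/ x7 \/ x6) — x6 is true.
  3. (x5 \/ ~x4) — x5 is true.
  4. (x1 \/ x8 \/ ~x9) — x8 is true.
  5. (x3 \/ ~x1 \/ ~x7) — ~x7 is true.
  6. (x2 \/ ~x1 \/ ~x3) — x2 is true.
  7. (~x5 \/ x2) — x2 is true.
  8. (x6 \/ x9 \/ x3) — x9 is true.
  9. (x1 \/ x2 \/ ~x3) — x1 is true.
  10. (~x3 \/ ~x6) — ~x3 is true.
  11. (x8 \/ ~x2 \/ x4) — x8 is true.
  12. (~x5 \/ x9) — x9 is true.
  13. (x1 \/ x6) — x1 is true.
  14. (x7 \/ ~x8 \/ ~x3) — ~x3 is true.
  15. (x1 \/ ~x7 \/ x5) — x1 is true.
  16. (~x1 \/ ~x2 \/ x4) — x4 is true.
  17. (~x3 \/ x8 \/ x5) — x8 is true.
  18. (x8 \/ ~x7 \/ x9) — x8 is true.
  19. (x5 \/ ~x2) — x5 is true.
  20. (x7 \/ x6 \/ ~x4) — x6 is true.
  21. (x5 \/ ~x1 \/ x7) — x5 is true.
  22. (~x4 \/ x1) — x1 is true.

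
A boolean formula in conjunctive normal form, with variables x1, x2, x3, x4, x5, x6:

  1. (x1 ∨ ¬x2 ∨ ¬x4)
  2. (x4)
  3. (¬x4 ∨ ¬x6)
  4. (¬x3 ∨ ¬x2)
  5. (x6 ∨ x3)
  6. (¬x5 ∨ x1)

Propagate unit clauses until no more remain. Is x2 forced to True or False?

False

(x4) stands alone — x4 = True.
(¬x6 ∨ ¬x4): since x4 = True, the clause reduces to (¬x6). x6 = False.
(x6 ∨ x3) with x6 = False leaves only x3, so x3 = True.
From (¬x3 ∨ ¬x2) and x3 = True: x2 = False.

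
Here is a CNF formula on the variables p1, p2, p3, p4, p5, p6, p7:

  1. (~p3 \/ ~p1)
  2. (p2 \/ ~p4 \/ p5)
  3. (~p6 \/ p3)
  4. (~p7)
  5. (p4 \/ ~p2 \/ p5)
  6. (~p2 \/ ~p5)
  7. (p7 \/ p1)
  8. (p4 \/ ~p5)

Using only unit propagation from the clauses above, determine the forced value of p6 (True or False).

False

Unit clause (~p7) sets p7 = False.
From (p1 \/ p7) and p7 = False: p1 = True.
(~p1 \/ ~p3) with p1 = True leaves only ~p3, so p3 = False.
In (p3 \/ ~p6), p3 is now false; ~p6 must hold, so p6 = False.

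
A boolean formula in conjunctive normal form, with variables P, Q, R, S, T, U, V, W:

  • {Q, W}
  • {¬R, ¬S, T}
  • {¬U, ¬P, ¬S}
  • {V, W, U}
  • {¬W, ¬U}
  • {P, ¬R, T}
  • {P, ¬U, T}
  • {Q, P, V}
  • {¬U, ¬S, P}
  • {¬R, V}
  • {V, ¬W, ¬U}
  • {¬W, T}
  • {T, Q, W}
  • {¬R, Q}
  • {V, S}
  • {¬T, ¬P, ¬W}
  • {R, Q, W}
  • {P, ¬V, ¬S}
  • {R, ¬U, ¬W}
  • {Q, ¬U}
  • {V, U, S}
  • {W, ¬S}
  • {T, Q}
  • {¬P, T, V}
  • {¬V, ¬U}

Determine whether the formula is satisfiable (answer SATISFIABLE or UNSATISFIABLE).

SATISFIABLE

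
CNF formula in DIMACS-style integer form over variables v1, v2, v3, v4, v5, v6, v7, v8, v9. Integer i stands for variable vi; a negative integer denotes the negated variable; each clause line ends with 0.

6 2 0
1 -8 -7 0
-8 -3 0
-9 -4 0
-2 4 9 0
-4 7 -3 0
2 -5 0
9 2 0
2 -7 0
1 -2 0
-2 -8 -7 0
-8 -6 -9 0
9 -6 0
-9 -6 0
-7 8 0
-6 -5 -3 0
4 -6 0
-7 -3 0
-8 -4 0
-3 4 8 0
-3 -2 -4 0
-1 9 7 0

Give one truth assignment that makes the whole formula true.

v1 = True, v2 = True, v3 = False, v4 = False, v5 = False, v6 = False, v7 = False, v8 = False, v9 = True

Check each clause:
  1. (v6 || v2) — v2 is true.
  2. (!v7 || v1 || !v8) — !v8 is true.
  3. (!v3 || !v8) — !v8 is true.
  4. (!v4 || !v9) — !v4 is true.
  5. (v9 || !v2 || v4) — v9 is true.
  6. (!v4 || v7 || !v3) — !v4 is true.
  7. (v2 || !v5) — v2 is true.
  8. (v9 || v2) — v9 is true.
  9. (v2 || !v7) — !v7 is true.
  10. (!v2 || v1) — v1 is true.
  11. (!v2 || !v7 || !v8) — !v8 is true.
  12. (!v8 || !v6 || !v9) — !v8 is true.
  13. (v9 || !v6) — v9 is true.
  14. (!v9 || !v6) — !v6 is true.
  15. (!v7 || v8) — !v7 is true.
  16. (!v6 || !v3 || !v5) — !v6 is true.
  17. (v4 || !v6) — !v6 is true.
  18. (!v7 || !v3) — !v7 is true.
  19. (!v8 || !v4) — !v8 is true.
  20. (v4 || !v3 || v8) — !v3 is true.
  21. (!v3 || !v4 || !v2) — !v4 is true.
  22. (!v1 || v7 || v9) — v9 is true.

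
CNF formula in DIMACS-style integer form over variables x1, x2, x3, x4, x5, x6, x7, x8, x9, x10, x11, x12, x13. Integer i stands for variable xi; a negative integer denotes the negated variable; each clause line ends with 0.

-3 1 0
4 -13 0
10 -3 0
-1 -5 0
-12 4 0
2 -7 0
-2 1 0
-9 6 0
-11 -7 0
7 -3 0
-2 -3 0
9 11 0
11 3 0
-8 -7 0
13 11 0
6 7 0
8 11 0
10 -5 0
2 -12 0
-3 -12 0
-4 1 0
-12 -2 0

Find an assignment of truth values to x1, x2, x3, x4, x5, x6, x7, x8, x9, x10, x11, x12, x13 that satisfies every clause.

x1=True, x2=False, x3=False, x4=True, x5=False, x6=True, x7=False, x8=True, x9=False, x10=True, x11=True, x12=False, x13=False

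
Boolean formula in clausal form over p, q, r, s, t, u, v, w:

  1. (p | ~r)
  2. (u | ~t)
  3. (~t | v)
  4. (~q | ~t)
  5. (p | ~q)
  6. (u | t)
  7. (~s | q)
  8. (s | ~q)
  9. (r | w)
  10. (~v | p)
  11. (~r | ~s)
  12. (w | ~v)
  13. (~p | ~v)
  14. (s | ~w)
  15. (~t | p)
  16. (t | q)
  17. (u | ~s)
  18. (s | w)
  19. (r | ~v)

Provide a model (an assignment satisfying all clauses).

Pure literal: u appears only positively; assign u = True.
Try p = True.
  then v is forced to False.
  then t is forced to False.
  then q is forced to True.
  then s is forced to True.
  then r is forced to False.
  then w is forced to True.

p=T, q=T, r=F, s=T, t=F, u=T, v=F, w=T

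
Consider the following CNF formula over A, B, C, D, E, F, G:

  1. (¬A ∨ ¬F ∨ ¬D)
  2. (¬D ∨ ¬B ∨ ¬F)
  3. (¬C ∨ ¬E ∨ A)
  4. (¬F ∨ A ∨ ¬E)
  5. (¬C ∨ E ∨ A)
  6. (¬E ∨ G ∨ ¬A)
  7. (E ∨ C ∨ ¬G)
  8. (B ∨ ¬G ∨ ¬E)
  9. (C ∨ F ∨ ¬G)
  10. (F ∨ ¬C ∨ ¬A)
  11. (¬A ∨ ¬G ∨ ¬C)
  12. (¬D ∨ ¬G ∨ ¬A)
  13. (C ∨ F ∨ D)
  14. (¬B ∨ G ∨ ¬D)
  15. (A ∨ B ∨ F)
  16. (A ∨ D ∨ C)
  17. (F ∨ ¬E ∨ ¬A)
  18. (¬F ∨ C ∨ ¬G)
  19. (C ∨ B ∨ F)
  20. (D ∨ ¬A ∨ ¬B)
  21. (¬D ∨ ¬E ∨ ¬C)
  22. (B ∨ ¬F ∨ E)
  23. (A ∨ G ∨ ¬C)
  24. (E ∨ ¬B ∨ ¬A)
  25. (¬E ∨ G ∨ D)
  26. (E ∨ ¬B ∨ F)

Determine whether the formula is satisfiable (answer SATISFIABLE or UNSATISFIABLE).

A = True:
  F = True:
    propagation gives D=False, B=False, E=True, G=True; an empty clause results — contradiction.
  F = False:
    propagation gives C=False, G=False, E=False, D=True; an empty clause results — contradiction.
A = False:
  C = True:
    propagation gives E=False; an empty clause results — contradiction.
  C = False:
    F = True:
      propagation gives B=False, E=False; contradiction.
    F = False:
      propagation gives G=False, B=False; contradiction.
Every branch closes, so no satisfying assignment exists.

UNSATISFIABLE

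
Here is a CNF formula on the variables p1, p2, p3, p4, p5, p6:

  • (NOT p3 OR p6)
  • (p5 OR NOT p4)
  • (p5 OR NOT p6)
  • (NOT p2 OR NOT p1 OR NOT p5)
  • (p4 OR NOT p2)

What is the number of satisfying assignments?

17

Case analysis on p5 and p2:
  p5=T, p2=T: remaining (p1,p3,p4,p6) ∈ {(F,F,T,F); (F,F,T,T); (F,T,T,T)} — 3.
  p5=T, p2=F: p1, p4 free; 3 ways for (p3,p6) × 2^2 = 12.
  p5=F, p2=T: a clause becomes empty — 0.
  p5=F, p2=F: remaining (p1,p3,p4,p6) ∈ {(F,F,F,F); (T,F,F,F)} — 2.
Total: 3 + 12 + 0 + 2 = 17.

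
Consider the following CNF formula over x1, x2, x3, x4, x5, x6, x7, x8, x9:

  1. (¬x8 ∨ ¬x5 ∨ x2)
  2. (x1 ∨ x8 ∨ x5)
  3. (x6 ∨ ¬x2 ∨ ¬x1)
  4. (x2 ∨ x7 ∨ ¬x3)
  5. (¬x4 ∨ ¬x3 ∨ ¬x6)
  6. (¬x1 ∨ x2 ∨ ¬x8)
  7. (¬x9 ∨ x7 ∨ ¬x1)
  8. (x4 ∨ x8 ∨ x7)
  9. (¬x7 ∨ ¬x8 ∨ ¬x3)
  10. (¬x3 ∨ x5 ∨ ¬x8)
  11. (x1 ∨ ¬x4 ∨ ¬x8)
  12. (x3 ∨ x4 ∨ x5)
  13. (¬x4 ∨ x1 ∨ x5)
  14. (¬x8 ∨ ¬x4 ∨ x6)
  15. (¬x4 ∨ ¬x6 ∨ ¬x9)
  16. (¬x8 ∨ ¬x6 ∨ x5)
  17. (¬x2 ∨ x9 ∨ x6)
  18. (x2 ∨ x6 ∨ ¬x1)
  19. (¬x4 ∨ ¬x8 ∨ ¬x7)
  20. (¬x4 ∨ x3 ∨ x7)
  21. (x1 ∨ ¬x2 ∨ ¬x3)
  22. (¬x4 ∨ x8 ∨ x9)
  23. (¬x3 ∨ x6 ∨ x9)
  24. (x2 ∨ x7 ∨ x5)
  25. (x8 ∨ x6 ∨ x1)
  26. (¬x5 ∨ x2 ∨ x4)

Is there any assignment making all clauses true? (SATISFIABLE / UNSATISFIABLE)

SATISFIABLE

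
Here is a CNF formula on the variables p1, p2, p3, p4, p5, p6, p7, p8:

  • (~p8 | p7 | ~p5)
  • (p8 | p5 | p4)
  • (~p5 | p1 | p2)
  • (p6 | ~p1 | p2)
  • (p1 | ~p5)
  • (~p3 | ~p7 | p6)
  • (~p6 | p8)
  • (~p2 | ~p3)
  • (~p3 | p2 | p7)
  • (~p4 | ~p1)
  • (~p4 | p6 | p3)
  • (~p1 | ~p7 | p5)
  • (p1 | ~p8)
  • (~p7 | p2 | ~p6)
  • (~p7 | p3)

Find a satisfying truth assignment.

p1 = T, p2 = T, p3 = F, p4 = F, p5 = F, p6 = F, p7 = F, p8 = T

Branch on p1: take p1 = True.
  then p4 is forced to False.
Branch on p2: take p2 = True.
  then p3 is forced to False.
  then p7 is forced to False.
The remaining clauses are satisfied by p5 = False, p6 = False, p8 = True.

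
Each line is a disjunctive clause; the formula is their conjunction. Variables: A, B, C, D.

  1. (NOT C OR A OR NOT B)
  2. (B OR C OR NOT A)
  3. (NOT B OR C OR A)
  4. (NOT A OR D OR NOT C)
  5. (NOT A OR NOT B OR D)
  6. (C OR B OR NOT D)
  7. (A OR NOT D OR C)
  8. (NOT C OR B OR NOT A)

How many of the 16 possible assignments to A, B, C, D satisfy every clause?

5

Satisfying assignments:
  A=F B=F C=F D=F
  A=F B=F C=T D=F
  A=F B=F C=T D=T
  A=T B=T C=F D=T
  A=T B=T C=T D=T
Count: 5.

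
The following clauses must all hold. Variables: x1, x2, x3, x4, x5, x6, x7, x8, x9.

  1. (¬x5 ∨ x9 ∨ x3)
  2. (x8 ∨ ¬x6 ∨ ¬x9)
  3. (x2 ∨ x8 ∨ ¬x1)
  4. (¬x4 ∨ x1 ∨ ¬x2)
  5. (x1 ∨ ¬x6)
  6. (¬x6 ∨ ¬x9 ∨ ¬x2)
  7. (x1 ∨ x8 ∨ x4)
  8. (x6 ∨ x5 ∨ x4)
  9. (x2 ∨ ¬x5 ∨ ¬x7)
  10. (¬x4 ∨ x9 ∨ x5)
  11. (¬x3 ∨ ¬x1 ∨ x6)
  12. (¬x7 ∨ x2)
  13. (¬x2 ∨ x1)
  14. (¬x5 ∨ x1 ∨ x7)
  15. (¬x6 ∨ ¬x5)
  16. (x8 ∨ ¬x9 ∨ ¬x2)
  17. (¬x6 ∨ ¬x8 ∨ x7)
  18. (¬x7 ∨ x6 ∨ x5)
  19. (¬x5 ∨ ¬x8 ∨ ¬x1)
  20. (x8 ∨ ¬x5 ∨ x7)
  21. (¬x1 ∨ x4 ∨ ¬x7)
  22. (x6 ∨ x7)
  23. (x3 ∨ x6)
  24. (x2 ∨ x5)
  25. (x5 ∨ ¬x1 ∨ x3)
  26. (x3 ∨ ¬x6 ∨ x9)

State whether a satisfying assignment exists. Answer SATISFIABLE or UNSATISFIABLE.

SATISFIABLE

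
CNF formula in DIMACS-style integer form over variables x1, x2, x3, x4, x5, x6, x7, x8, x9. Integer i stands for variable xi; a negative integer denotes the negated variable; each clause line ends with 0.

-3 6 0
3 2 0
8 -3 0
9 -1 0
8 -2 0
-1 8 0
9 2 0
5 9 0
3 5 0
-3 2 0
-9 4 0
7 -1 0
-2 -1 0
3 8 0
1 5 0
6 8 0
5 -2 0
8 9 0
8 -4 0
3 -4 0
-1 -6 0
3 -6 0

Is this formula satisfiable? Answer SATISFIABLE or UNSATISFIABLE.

SATISFIABLE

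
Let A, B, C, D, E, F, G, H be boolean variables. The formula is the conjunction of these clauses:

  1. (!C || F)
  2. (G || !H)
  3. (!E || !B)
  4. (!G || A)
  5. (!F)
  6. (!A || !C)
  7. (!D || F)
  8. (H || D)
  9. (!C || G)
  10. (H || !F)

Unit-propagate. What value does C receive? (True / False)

False

Unit clause (!F) sets F = False.
In (!C || F), F is now false; !C must hold, so C = False.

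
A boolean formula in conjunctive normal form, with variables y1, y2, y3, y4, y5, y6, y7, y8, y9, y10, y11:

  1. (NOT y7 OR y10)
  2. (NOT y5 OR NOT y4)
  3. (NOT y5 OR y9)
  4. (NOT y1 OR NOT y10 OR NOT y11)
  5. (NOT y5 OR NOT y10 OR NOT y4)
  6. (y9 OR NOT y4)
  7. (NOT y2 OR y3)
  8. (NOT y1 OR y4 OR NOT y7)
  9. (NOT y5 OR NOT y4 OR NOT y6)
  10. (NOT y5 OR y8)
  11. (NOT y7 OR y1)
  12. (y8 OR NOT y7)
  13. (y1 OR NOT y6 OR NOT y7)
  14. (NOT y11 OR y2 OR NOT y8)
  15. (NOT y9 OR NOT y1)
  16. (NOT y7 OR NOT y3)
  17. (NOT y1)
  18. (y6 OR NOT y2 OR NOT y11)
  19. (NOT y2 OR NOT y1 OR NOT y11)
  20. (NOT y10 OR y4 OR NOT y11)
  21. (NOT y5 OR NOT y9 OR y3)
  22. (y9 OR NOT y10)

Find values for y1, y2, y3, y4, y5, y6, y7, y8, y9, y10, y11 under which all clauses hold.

y1=F, y2=T, y3=T, y4=F, y5=F, y6=T, y7=F, y8=F, y9=T, y10=T, y11=F

Check each clause:
  1. (y10 OR NOT y7) — NOT y7 is true.
  2. (NOT y5 OR NOT y4) — NOT y5 is true.
  3. (y9 OR NOT y5) — y9 is true.
  4. (NOT y11 OR NOT y10 OR NOT y1) — NOT y11 is true.
  5. (NOT y5 OR NOT y10 OR NOT y4) — NOT y5 is true.
  6. (y9 OR NOT y4) — y9 is true.
  7. (y3 OR NOT y2) — y3 is true.
  8. (NOT y1 OR NOT y7 OR y4) — NOT y7 is true.
  9. (NOT y5 OR NOT y4 OR NOT y6) — NOT y5 is true.
  10. (y8 OR NOT y5) — NOT y5 is true.
  11. (NOT y7 OR y1) — NOT y7 is true.
  12. (y8 OR NOT y7) — NOT y7 is true.
  13. (y1 OR NOT y7 OR NOT y6) — NOT y7 is true.
  14. (y2 OR NOT y11 OR NOT y8) — NOT y8 is true.
  15. (NOT y1 OR NOT y9) — NOT y1 is true.
  16. (NOT y7 OR NOT y3) — NOT y7 is true.
  17. (NOT y1) — NOT y1 is true.
  18. (NOT y2 OR y6 OR NOT y11) — NOT y11 is true.
  19. (NOT y11 OR NOT y1 OR NOT y2) — NOT y11 is true.
  20. (NOT y11 OR NOT y10 OR y4) — NOT y11 is true.
  21. (y3 OR NOT y5 OR NOT y9) — y3 is true.
  22. (y9 OR NOT y10) — y9 is true.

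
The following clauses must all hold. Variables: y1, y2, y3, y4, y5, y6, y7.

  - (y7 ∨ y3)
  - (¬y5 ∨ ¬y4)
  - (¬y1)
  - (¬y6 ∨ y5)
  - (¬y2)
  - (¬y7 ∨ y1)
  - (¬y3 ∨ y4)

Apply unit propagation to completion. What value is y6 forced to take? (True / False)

False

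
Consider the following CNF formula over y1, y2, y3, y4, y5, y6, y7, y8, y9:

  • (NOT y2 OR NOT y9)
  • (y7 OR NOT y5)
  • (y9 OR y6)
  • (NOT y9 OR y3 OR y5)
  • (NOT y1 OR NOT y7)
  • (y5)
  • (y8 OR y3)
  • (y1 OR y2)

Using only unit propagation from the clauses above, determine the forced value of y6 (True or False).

(y5) stands alone — y5 = True.
(NOT y5 OR y7) with y5 = True leaves only y7, so y7 = True.
From (NOT y1 OR NOT y7) and y7 = True: y1 = False.
(y1 OR y2): since y1 = False, the clause reduces to (y2). y2 = True.
(NOT y9 OR NOT y2) with y2 = True leaves only NOT y9, so y9 = False.
In (y6 OR y9), y9 is now false; y6 must hold, so y6 = True.

True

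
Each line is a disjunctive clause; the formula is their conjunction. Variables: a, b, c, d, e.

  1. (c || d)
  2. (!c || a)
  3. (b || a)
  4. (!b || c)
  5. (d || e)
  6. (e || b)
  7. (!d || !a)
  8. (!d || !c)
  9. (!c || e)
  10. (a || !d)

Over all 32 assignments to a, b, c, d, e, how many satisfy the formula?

2

Satisfying assignments:
  a=1 b=0 c=1 d=0 e=1
  a=1 b=1 c=1 d=0 e=1
Count: 2.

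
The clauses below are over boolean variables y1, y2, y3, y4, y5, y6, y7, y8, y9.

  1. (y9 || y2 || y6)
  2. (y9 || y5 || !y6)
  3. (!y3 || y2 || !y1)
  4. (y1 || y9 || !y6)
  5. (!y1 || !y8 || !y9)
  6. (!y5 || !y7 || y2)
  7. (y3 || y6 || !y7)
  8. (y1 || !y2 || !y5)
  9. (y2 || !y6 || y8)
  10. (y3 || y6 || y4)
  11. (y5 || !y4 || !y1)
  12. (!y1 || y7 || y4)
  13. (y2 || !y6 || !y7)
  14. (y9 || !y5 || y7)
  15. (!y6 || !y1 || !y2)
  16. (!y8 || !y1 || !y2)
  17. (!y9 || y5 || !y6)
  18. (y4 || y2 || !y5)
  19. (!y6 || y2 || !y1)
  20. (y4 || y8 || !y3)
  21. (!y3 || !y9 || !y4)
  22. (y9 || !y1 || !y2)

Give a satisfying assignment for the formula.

y1=False  y2=True  y3=True  y4=False  y5=False  y6=False  y7=False  y8=True  y9=True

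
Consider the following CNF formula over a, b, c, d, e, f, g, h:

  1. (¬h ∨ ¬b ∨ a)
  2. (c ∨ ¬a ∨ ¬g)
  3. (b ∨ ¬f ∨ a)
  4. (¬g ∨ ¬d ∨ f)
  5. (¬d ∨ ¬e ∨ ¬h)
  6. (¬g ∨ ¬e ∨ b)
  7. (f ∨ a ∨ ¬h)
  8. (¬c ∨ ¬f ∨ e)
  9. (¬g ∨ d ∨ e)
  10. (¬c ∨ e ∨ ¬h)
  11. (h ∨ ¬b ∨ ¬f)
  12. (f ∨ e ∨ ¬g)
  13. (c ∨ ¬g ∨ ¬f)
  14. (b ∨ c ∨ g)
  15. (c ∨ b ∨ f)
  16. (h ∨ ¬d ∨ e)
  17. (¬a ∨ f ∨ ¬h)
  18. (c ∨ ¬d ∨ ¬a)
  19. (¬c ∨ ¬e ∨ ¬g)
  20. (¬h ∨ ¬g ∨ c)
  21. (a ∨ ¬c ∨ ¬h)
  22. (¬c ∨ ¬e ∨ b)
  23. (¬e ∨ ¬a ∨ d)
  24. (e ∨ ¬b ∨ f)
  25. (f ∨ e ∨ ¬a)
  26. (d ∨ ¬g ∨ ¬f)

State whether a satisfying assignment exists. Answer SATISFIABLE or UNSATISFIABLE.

SATISFIABLE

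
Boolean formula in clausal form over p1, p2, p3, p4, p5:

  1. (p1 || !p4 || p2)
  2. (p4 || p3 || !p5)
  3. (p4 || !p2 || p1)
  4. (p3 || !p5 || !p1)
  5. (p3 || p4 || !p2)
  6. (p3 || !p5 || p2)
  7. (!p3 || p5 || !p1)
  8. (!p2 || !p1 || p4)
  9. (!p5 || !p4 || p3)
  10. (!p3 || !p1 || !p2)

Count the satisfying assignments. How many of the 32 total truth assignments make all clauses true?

Case analysis on p3 and p1:
  p3=T, p1=T: remaining (p2,p4,p5) ∈ {(F,F,T); (F,T,T)} — 2.
  p3=T, p1=F: remaining (p2,p4,p5) ∈ {(F,F,F); (F,F,T); (T,T,F); (T,T,T)} — 4.
  p3=F, p1=T: remaining (p2,p4,p5) ∈ {(F,F,F); (F,T,F); (T,T,F)} — 3.
  p3=F, p1=F: remaining (p2,p4,p5) ∈ {(F,F,F); (T,T,F)} — 2.
Total: 2 + 4 + 3 + 2 = 11.

11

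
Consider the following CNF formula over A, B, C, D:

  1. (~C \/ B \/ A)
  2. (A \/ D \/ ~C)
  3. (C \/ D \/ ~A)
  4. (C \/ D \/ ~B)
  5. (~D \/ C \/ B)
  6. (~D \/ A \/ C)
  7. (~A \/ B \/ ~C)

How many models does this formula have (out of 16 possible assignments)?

5

Satisfying assignments:
  A=F B=F C=F D=F
  A=F B=T C=T D=T
  A=T B=T C=F D=T
  A=T B=T C=T D=F
  A=T B=T C=T D=T
Count: 5.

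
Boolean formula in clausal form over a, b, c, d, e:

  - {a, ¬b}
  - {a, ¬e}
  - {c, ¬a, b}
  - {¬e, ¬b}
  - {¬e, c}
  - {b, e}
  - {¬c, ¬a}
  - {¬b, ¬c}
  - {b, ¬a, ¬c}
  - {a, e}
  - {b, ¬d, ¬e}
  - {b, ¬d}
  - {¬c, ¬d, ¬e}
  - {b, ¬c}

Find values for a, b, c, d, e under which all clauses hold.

a=T  b=T  c=F  d=F  e=F

Check each clause:
  1. {a, ¬b} — a is true.
  2. {¬e, a} — a is true.
  3. {b, ¬a, c} — b is true.
  4. {¬e, ¬b} — ¬e is true.
  5. {c, ¬e} — ¬e is true.
  6. {b, e} — b is true.
  7. {¬a, ¬c} — ¬c is true.
  8. {¬b, ¬c} — ¬c is true.
  9. {¬c, b, ¬a} — b is true.
  10. {e, a} — a is true.
  11. {b, ¬e, ¬d} — b is true.
  12. {b, ¬d} — b is true.
  13. {¬d, ¬c, ¬e} — ¬e is true.
  14. {¬c, b} — b is true.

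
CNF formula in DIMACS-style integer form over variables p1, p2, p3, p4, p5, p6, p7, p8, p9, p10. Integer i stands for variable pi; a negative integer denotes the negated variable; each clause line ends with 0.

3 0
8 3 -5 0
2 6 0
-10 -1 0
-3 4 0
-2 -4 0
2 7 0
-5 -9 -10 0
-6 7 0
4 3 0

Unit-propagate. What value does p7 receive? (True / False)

(p3) stands alone — p3 = True.
In (p4 ∨ ¬p3), ¬p3 is now false; p4 must hold, so p4 = True.
In (¬p2 ∨ ¬p4), ¬p4 is now false; ¬p2 must hold, so p2 = False.
In (p6 ∨ p2), p2 is now false; p6 must hold, so p6 = True.
(p2 ∨ p7) with p2 = False leaves only p7, so p7 = True.

True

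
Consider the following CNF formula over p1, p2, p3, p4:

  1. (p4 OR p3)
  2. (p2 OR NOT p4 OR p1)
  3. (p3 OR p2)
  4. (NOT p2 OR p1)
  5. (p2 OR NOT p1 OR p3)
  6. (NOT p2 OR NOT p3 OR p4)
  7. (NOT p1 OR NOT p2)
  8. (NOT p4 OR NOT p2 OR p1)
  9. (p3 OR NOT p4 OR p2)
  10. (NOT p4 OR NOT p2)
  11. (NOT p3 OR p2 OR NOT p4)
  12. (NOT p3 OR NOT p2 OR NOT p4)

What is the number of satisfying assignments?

2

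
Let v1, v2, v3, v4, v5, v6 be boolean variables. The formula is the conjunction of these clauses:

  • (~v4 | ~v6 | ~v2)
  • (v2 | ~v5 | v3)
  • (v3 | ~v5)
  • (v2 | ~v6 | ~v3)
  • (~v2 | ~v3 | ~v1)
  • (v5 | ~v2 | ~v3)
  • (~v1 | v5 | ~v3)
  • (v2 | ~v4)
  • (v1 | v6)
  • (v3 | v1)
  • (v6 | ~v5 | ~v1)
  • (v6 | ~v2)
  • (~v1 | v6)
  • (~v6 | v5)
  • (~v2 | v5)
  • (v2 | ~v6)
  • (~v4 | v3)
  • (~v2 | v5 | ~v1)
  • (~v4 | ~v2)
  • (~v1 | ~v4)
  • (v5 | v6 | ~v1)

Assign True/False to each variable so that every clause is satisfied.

v1=0, v2=1, v3=1, v4=0, v5=1, v6=1

v4 occurs only negated in the remaining clauses — set v4 = False.
Set v1 = False and propagate.
  then v6 is forced to True.
  then v3 is forced to True.
  then v2 is forced to True.
  then v5 is forced to True.
Check each clause:
  1. (~v2 | ~v4 | ~v6) — ~v4 is true.
  2. (v2 | v3 | ~v5) — v3 is true.
  3. (~v5 | v3) — v3 is true.
  4. (v2 | ~v6 | ~v3) — v2 is true.
  5. (~v1 | ~v2 | ~v3) — ~v1 is true.
  6. (~v3 | ~v2 | v5) — v5 is true.
  7. (v5 | ~v3 | ~v1) — v5 is true.
  8. (~v4 | v2) — v2 is true.
  9. (v6 | v1) — v6 is true.
  10. (v1 | v3) — v3 is true.
  11. (~v5 | ~v1 | v6) — ~v1 is true.
  12. (~v2 | v6) — v6 is true.
  13. (~v1 | v6) — v6 is true.
  14. (~v6 | v5) — v5 is true.
  15. (v5 | ~v2) — v5 is true.
  16. (~v6 | v2) — v2 is true.
  17. (~v4 | v3) — v3 is true.
  18. (~v2 | ~v1 | v5) — v5 is true.
  19. (~v2 | ~v4) — ~v4 is true.
  20. (~v4 | ~v1) — ~v4 is true.
  21. (v6 | ~v1 | v5) — v5 is true.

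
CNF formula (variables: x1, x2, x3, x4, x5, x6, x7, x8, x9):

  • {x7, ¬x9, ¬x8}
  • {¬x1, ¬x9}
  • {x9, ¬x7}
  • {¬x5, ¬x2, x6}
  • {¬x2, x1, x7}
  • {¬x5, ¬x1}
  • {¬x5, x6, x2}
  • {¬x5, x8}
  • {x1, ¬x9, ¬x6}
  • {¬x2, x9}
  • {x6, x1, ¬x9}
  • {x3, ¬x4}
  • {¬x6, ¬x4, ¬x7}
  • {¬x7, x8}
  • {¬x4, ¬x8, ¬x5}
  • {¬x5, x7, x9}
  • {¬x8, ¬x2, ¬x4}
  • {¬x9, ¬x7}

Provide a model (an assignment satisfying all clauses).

x4 occurs only negated in the remaining clauses — set x4 = False.
Pure literal: x5 appears only negated; assign x5 = False.
Try x1 = True.
  then x9 is forced to False.
  then x7 is forced to False.
  then x2 is forced to False.
x3, x6, x8 are now unconstrained; take x3 = False, x6 = True, x8 = True.

x1=T, x2=F, x3=F, x4=F, x5=F, x6=T, x7=F, x8=T, x9=F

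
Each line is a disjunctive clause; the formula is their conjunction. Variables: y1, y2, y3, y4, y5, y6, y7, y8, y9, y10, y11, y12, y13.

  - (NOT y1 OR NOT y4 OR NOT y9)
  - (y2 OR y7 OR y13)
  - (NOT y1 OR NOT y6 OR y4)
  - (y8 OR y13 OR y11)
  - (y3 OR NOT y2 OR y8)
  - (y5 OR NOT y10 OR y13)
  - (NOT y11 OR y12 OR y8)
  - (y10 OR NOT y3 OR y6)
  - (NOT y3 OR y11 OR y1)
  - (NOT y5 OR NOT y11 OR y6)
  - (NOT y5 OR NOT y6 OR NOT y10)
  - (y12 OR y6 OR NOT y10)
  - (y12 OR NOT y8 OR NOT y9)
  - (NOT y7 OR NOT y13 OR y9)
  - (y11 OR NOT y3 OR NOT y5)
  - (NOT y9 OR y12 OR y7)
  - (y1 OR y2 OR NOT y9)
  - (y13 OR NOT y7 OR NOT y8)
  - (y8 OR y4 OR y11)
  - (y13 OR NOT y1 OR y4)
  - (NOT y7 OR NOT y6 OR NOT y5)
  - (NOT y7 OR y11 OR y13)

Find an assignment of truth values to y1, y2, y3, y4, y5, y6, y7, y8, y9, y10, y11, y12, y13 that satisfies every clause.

y1 = 1, y2 = 1, y3 = 0, y4 = 1, y5 = 1, y6 = 1, y7 = 0, y8 = 1, y9 = 0, y10 = 0, y11 = 1, y12 = 0, y13 = 1

Check each clause:
  1. (NOT y4 OR NOT y9 OR NOT y1) — NOT y9 is true.
  2. (y7 OR y13 OR y2) — y2 is true.
  3. (NOT y6 OR NOT y1 OR y4) — y4 is true.
  4. (y11 OR y8 OR y13) — y8 is true.
  5. (y8 OR NOT y2 OR y3) — y8 is true.
  6. (y5 OR NOT y10 OR y13) — y5 is true.
  7. (y12 OR y8 OR NOT y11) — y8 is true.
  8. (NOT y3 OR y6 OR y10) — NOT y3 is true.
  9. (NOT y3 OR y11 OR y1) — y1 is true.
  10. (NOT y11 OR NOT y5 OR y6) — y6 is true.
  11. (NOT y10 OR NOT y5 OR NOT y6) — NOT y10 is true.
  12. (y6 OR y12 OR NOT y10) — y6 is true.
  13. (NOT y9 OR y12 OR NOT y8) — NOT y9 is true.
  14. (NOT y7 OR NOT y13 OR y9) — NOT y7 is true.
  15. (NOT y5 OR y11 OR NOT y3) — y11 is true.
  16. (y7 OR NOT y9 OR y12) — NOT y9 is true.
  17. (NOT y9 OR y2 OR y1) — y1 is true.
  18. (NOT y7 OR y13 OR NOT y8) — NOT y7 is true.
  19. (y11 OR y8 OR y4) — y8 is true.
  20. (NOT y1 OR y4 OR y13) — y4 is true.
  21. (NOT y7 OR NOT y5 OR NOT y6) — NOT y7 is true.
  22. (y13 OR y11 OR NOT y7) — NOT y7 is true.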